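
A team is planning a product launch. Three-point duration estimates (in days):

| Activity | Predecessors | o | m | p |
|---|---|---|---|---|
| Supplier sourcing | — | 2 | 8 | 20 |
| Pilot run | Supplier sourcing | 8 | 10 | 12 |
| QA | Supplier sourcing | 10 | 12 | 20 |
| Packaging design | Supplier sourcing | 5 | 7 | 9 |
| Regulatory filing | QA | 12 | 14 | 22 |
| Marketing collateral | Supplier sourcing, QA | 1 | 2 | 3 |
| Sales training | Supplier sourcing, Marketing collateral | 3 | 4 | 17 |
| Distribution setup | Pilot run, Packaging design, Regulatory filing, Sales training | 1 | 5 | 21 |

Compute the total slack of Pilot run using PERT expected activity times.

18 days

te_Supplier sourcing = (2 + 4·8 + 20)/6 = 54/6 = 9
te_Pilot run = (8 + 4·10 + 12)/6 = 60/6 = 10
te_QA = (10 + 4·12 + 20)/6 = 78/6 = 13
te_Packaging design = (5 + 4·7 + 9)/6 = 42/6 = 7
te_Regulatory filing = (12 + 4·14 + 22)/6 = 90/6 = 15
te_Marketing collateral = (1 + 4·2 + 3)/6 = 12/6 = 2
te_Sales training = (3 + 4·4 + 17)/6 = 36/6 = 6
te_Distribution setup = (1 + 4·5 + 21)/6 = 42/6 = 7

Forward pass:
ES_Supplier sourcing = 0; EF_Supplier sourcing = 9
ES_Pilot run = 9; EF_Pilot run = 9+10 = 19
ES_QA = 9; EF_QA = 9+13 = 22
ES_Packaging design = 9; EF_Packaging design = 9+7 = 16
ES_Regulatory filing = 22; EF_Regulatory filing = 22+15 = 37
ES_Marketing collateral = max(EF_Supplier sourcing=9, EF_QA=22) = 22; EF_Marketing collateral = 22+2 = 24
ES_Sales training = max(EF_Supplier sourcing=9, EF_Marketing collateral=24) = 24; EF_Sales training = 24+6 = 30
ES_Distribution setup = max(EF_Pilot run=19, EF_Packaging design=16, EF_Regulatory filing=37, EF_Sales training=30) = 37; EF_Distribution setup = 37+7 = 44
Expected project duration μ = 44 days. Critical path: Supplier sourcing → QA → Regulatory filing → Distribution setup.

Backward pass:
LF_Distribution setup = 44; LS_Distribution setup = 44−7 = 37
LF_Sales training = LS_Distribution setup = 37; LS_Sales training = 37−6 = 31
LF_Marketing collateral = LS_Sales training = 31; LS_Marketing collateral = 31−2 = 29
LF_Regulatory filing = LS_Distribution setup = 37; LS_Regulatory filing = 37−15 = 22
LF_Packaging design = LS_Distribution setup = 37; LS_Packaging design = 37−7 = 30
LF_QA = min(LS_Regulatory filing=22, LS_Marketing collateral=29) = 22; LS_QA = 22−13 = 9
LF_Pilot run = LS_Distribution setup = 37; LS_Pilot run = 37−10 = 27
LF_Supplier sourcing = min(LS_Pilot run=27, LS_QA=9, LS_Packaging design=30, LS_Marketing collateral=29, LS_Sales training=31) = 9; LS_Supplier sourcing = 9−9 = 0
Slack_Pilot run = LS_Pilot run − ES_Pilot run = 27 − 9 = 18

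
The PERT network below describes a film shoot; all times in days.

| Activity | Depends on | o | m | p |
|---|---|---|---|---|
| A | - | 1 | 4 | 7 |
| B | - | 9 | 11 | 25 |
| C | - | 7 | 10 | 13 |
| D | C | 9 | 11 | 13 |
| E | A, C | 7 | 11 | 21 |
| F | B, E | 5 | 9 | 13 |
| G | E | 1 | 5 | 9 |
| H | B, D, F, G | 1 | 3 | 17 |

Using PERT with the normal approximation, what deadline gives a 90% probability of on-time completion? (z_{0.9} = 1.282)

41.0 days

te_A = (1 + 4·4 + 7)/6 = 24/6 = 4; σ²_A = ((7−1)/6)² = 1.000
te_B = (9 + 4·11 + 25)/6 = 78/6 = 13; σ²_B = ((25−9)/6)² = 7.111
te_C = (7 + 4·10 + 13)/6 = 60/6 = 10; σ²_C = ((13−7)/6)² = 1.000
te_D = (9 + 4·11 + 13)/6 = 66/6 = 11; σ²_D = ((13−9)/6)² = 0.444
te_E = (7 + 4·11 + 21)/6 = 72/6 = 12; σ²_E = ((21−7)/6)² = 5.444
te_F = (5 + 4·9 + 13)/6 = 54/6 = 9; σ²_F = ((13−5)/6)² = 1.778
te_G = (1 + 4·5 + 9)/6 = 30/6 = 5; σ²_G = ((9−1)/6)² = 1.778
te_H = (1 + 4·3 + 17)/6 = 30/6 = 5; σ²_H = ((17−1)/6)² = 7.111

Forward pass:
ES_A = 0; EF_A = 4
ES_B = 0; EF_B = 13
ES_C = 0; EF_C = 10
ES_D = 10; EF_D = 10+11 = 21
ES_E = max(EF_A=4, EF_C=10) = 10; EF_E = 10+12 = 22
ES_F = max(EF_B=13, EF_E=22) = 22; EF_F = 22+9 = 31
ES_G = 22; EF_G = 22+5 = 27
ES_H = max(EF_B=13, EF_D=21, EF_F=31, EF_G=27) = 31; EF_H = 31+5 = 36
Expected project duration μ = 36 days. Critical path: C → E → F → H.

Variance along critical path = 1.000 + 5.444 + 1.778 + 7.111 = 15.333; σ = 3.916 days.
D = μ + z·σ = 36 + 1.282·3.916 = 41.0 days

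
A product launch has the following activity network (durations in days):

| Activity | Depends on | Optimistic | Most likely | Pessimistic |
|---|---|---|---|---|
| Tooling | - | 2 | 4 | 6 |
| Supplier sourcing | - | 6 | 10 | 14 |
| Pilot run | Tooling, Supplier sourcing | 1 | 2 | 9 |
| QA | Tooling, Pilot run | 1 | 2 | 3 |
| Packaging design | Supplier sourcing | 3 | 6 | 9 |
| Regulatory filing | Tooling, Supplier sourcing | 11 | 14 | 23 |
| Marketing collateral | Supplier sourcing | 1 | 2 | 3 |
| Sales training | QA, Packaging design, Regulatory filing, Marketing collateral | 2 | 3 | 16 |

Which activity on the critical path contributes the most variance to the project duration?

te_Tooling = (2 + 4·4 + 6)/6 = 24/6 = 4; σ²_Tooling = ((6−2)/6)² = 0.444
te_Supplier sourcing = (6 + 4·10 + 14)/6 = 60/6 = 10; σ²_Supplier sourcing = ((14−6)/6)² = 1.778
te_Pilot run = (1 + 4·2 + 9)/6 = 18/6 = 3; σ²_Pilot run = ((9−1)/6)² = 1.778
te_QA = (1 + 4·2 + 3)/6 = 12/6 = 2; σ²_QA = ((3−1)/6)² = 0.111
te_Packaging design = (3 + 4·6 + 9)/6 = 36/6 = 6; σ²_Packaging design = ((9−3)/6)² = 1.000
te_Regulatory filing = (11 + 4·14 + 23)/6 = 90/6 = 15; σ²_Regulatory filing = ((23−11)/6)² = 4.000
te_Marketing collateral = (1 + 4·2 + 3)/6 = 12/6 = 2; σ²_Marketing collateral = ((3−1)/6)² = 0.111
te_Sales training = (2 + 4·3 + 16)/6 = 30/6 = 5; σ²_Sales training = ((16−2)/6)² = 5.444

Forward pass:
ES_Tooling = 0; EF_Tooling = 4
ES_Supplier sourcing = 0; EF_Supplier sourcing = 10
ES_Pilot run = max(EF_Tooling=4, EF_Supplier sourcing=10) = 10; EF_Pilot run = 10+3 = 13
ES_QA = max(EF_Tooling=4, EF_Pilot run=13) = 13; EF_QA = 13+2 = 15
ES_Packaging design = 10; EF_Packaging design = 10+6 = 16
ES_Regulatory filing = max(EF_Tooling=4, EF_Supplier sourcing=10) = 10; EF_Regulatory filing = 10+15 = 25
ES_Marketing collateral = 10; EF_Marketing collateral = 10+2 = 12
ES_Sales training = max(EF_QA=15, EF_Packaging design=16, EF_Regulatory filing=25, EF_Marketing collateral=12) = 25; EF_Sales training = 25+5 = 30
Expected project duration μ = 30 days. Critical path: Supplier sourcing → Regulatory filing → Sales training.

Variances on critical path: σ²_Supplier sourcing=1.778, σ²_Regulatory filing=4.000, σ²_Sales training=5.444.
Largest is σ²_Sales training = 5.444.

Sales training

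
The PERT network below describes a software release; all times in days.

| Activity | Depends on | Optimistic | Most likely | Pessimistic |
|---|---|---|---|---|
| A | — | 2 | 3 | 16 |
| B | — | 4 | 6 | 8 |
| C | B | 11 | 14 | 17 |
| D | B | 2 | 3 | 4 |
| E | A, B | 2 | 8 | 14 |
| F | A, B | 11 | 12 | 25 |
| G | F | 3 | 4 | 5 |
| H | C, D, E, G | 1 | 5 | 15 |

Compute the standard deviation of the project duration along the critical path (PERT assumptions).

te_A = (2 + 4·3 + 16)/6 = 30/6 = 5; σ²_A = ((16−2)/6)² = 5.444
te_B = (4 + 4·6 + 8)/6 = 36/6 = 6; σ²_B = ((8−4)/6)² = 0.444
te_C = (11 + 4·14 + 17)/6 = 84/6 = 14; σ²_C = ((17−11)/6)² = 1.000
te_D = (2 + 4·3 + 4)/6 = 18/6 = 3; σ²_D = ((4−2)/6)² = 0.111
te_E = (2 + 4·8 + 14)/6 = 48/6 = 8; σ²_E = ((14−2)/6)² = 4.000
te_F = (11 + 4·12 + 25)/6 = 84/6 = 14; σ²_F = ((25−11)/6)² = 5.444
te_G = (3 + 4·4 + 5)/6 = 24/6 = 4; σ²_G = ((5−3)/6)² = 0.111
te_H = (1 + 4·5 + 15)/6 = 36/6 = 6; σ²_H = ((15−1)/6)² = 5.444

Forward pass:
ES_A = 0; EF_A = 5
ES_B = 0; EF_B = 6
ES_C = 6; EF_C = 6+14 = 20
ES_D = 6; EF_D = 6+3 = 9
ES_E = max(EF_A=5, EF_B=6) = 6; EF_E = 6+8 = 14
ES_F = max(EF_A=5, EF_B=6) = 6; EF_F = 6+14 = 20
ES_G = 20; EF_G = 20+4 = 24
ES_H = max(EF_C=20, EF_D=9, EF_E=14, EF_G=24) = 24; EF_H = 24+6 = 30
Expected project duration μ = 30 days. Critical path: B → F → G → H.

Variance along critical path = 0.444 + 5.444 + 0.111 + 5.444 = 11.444
σ = √11.444 = 3.383 days

3.38 days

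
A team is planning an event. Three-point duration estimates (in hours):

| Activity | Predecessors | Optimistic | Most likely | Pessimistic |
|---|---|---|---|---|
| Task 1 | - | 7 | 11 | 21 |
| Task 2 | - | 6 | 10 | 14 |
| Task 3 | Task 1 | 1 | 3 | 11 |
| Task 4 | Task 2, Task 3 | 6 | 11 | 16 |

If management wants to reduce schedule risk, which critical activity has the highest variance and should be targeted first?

te_Task 1 = (7 + 4·11 + 21)/6 = 72/6 = 12; σ²_Task 1 = ((21−7)/6)² = 5.444
te_Task 2 = (6 + 4·10 + 14)/6 = 60/6 = 10; σ²_Task 2 = ((14−6)/6)² = 1.778
te_Task 3 = (1 + 4·3 + 11)/6 = 24/6 = 4; σ²_Task 3 = ((11−1)/6)² = 2.778
te_Task 4 = (6 + 4·11 + 16)/6 = 66/6 = 11; σ²_Task 4 = ((16−6)/6)² = 2.778

Forward pass:
ES_Task 1 = 0; EF_Task 1 = 12
ES_Task 2 = 0; EF_Task 2 = 10
ES_Task 3 = 12; EF_Task 3 = 12+4 = 16
ES_Task 4 = max(EF_Task 2=10, EF_Task 3=16) = 16; EF_Task 4 = 16+11 = 27
Expected project duration μ = 27 hours. Critical path: Task 1 → Task 3 → Task 4.

Variances on critical path: σ²_Task 1=5.444, σ²_Task 3=2.778, σ²_Task 4=2.778.
Largest is σ²_Task 1 = 5.444.

Task 1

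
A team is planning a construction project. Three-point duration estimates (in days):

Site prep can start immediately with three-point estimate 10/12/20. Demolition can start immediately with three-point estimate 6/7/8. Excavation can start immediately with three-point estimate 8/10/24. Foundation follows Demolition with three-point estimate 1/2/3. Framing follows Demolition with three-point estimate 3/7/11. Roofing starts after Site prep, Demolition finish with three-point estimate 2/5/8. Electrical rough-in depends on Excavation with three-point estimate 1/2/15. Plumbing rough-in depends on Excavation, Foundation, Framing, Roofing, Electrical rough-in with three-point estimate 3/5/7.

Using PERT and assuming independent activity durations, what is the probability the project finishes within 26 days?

0.928

te_Site prep = (10 + 4·12 + 20)/6 = 78/6 = 13; σ²_Site prep = ((20−10)/6)² = 2.778
te_Demolition = (6 + 4·7 + 8)/6 = 42/6 = 7; σ²_Demolition = ((8−6)/6)² = 0.111
te_Excavation = (8 + 4·10 + 24)/6 = 72/6 = 12; σ²_Excavation = ((24−8)/6)² = 7.111
te_Foundation = (1 + 4·2 + 3)/6 = 12/6 = 2; σ²_Foundation = ((3−1)/6)² = 0.111
te_Framing = (3 + 4·7 + 11)/6 = 42/6 = 7; σ²_Framing = ((11−3)/6)² = 1.778
te_Roofing = (2 + 4·5 + 8)/6 = 30/6 = 5; σ²_Roofing = ((8−2)/6)² = 1.000
te_Electrical rough-in = (1 + 4·2 + 15)/6 = 24/6 = 4; σ²_Electrical rough-in = ((15−1)/6)² = 5.444
te_Plumbing rough-in = (3 + 4·5 + 7)/6 = 30/6 = 5; σ²_Plumbing rough-in = ((7−3)/6)² = 0.444

Forward pass:
ES_Site prep = 0; EF_Site prep = 13
ES_Demolition = 0; EF_Demolition = 7
ES_Excavation = 0; EF_Excavation = 12
ES_Foundation = 7; EF_Foundation = 7+2 = 9
ES_Framing = 7; EF_Framing = 7+7 = 14
ES_Roofing = max(EF_Site prep=13, EF_Demolition=7) = 13; EF_Roofing = 13+5 = 18
ES_Electrical rough-in = 12; EF_Electrical rough-in = 12+4 = 16
ES_Plumbing rough-in = max(EF_Excavation=12, EF_Foundation=9, EF_Framing=14, EF_Roofing=18, EF_Electrical rough-in=16) = 18; EF_Plumbing rough-in = 18+5 = 23
Expected project duration μ = 23 days. Critical path: Site prep → Roofing → Plumbing rough-in.

Variance along critical path = 2.778 + 1.000 + 0.444 = 4.222; σ = √4.222 = 2.055 days.
Z = (26 − 23) / 2.055 = 1.460
P(T ≤ 26) = Φ(1.460) ≈ 0.928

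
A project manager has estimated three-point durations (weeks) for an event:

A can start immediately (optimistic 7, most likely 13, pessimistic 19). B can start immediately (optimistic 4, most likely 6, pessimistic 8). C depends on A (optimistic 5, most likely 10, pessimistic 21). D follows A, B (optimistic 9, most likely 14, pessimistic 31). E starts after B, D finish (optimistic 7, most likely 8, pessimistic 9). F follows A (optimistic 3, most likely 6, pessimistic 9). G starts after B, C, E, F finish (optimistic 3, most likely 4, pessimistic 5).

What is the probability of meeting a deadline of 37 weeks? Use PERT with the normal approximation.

0.171

te_A = (7 + 4·13 + 19)/6 = 78/6 = 13; σ²_A = ((19−7)/6)² = 4.000
te_B = (4 + 4·6 + 8)/6 = 36/6 = 6; σ²_B = ((8−4)/6)² = 0.444
te_C = (5 + 4·10 + 21)/6 = 66/6 = 11; σ²_C = ((21−5)/6)² = 7.111
te_D = (9 + 4·14 + 31)/6 = 96/6 = 16; σ²_D = ((31−9)/6)² = 13.444
te_E = (7 + 4·8 + 9)/6 = 48/6 = 8; σ²_E = ((9−7)/6)² = 0.111
te_F = (3 + 4·6 + 9)/6 = 36/6 = 6; σ²_F = ((9−3)/6)² = 1.000
te_G = (3 + 4·4 + 5)/6 = 24/6 = 4; σ²_G = ((5−3)/6)² = 0.111

Forward pass:
ES_A = 0; EF_A = 13
ES_B = 0; EF_B = 6
ES_C = 13; EF_C = 13+11 = 24
ES_D = max(EF_A=13, EF_B=6) = 13; EF_D = 13+16 = 29
ES_E = max(EF_B=6, EF_D=29) = 29; EF_E = 29+8 = 37
ES_F = 13; EF_F = 13+6 = 19
ES_G = max(EF_B=6, EF_C=24, EF_E=37, EF_F=19) = 37; EF_G = 37+4 = 41
Expected project duration μ = 41 weeks. Critical path: A → D → E → G.

Variance along critical path = 4.000 + 13.444 + 0.111 + 0.111 = 17.667; σ = √17.667 = 4.203 weeks.
Z = (37 − 41) / 4.203 = -0.952
P(T ≤ 37) = Φ(-0.952) ≈ 0.171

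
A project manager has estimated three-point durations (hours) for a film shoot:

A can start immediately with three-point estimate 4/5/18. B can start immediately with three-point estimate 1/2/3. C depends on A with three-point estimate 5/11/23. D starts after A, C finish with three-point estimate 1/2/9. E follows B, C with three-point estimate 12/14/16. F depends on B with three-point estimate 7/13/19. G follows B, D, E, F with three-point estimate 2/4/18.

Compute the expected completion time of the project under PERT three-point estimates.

39 hours

te_A = (4 + 4·5 + 18)/6 = 42/6 = 7
te_B = (1 + 4·2 + 3)/6 = 12/6 = 2
te_C = (5 + 4·11 + 23)/6 = 72/6 = 12
te_D = (1 + 4·2 + 9)/6 = 18/6 = 3
te_E = (12 + 4·14 + 16)/6 = 84/6 = 14
te_F = (7 + 4·13 + 19)/6 = 78/6 = 13
te_G = (2 + 4·4 + 18)/6 = 36/6 = 6

Forward pass:
ES_A = 0; EF_A = 7
ES_B = 0; EF_B = 2
ES_C = 7; EF_C = 7+12 = 19
ES_D = max(EF_A=7, EF_C=19) = 19; EF_D = 19+3 = 22
ES_E = max(EF_B=2, EF_C=19) = 19; EF_E = 19+14 = 33
ES_F = 2; EF_F = 2+13 = 15
ES_G = max(EF_B=2, EF_D=22, EF_E=33, EF_F=15) = 33; EF_G = 33+6 = 39
Expected project duration μ = 39 hours. Critical path: A → C → E → G.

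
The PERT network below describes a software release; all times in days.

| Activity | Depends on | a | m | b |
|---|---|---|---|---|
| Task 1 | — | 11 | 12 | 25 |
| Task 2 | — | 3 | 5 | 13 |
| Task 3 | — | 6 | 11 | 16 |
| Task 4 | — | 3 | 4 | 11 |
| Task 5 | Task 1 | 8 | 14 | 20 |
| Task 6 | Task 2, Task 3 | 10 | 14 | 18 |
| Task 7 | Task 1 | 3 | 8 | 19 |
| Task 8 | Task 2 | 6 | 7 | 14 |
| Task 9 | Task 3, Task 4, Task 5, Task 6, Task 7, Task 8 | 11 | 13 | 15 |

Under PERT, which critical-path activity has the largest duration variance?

Task 1

te_Task 1 = (11 + 4·12 + 25)/6 = 84/6 = 14; σ²_Task 1 = ((25−11)/6)² = 5.444
te_Task 2 = (3 + 4·5 + 13)/6 = 36/6 = 6; σ²_Task 2 = ((13−3)/6)² = 2.778
te_Task 3 = (6 + 4·11 + 16)/6 = 66/6 = 11; σ²_Task 3 = ((16−6)/6)² = 2.778
te_Task 4 = (3 + 4·4 + 11)/6 = 30/6 = 5; σ²_Task 4 = ((11−3)/6)² = 1.778
te_Task 5 = (8 + 4·14 + 20)/6 = 84/6 = 14; σ²_Task 5 = ((20−8)/6)² = 4.000
te_Task 6 = (10 + 4·14 + 18)/6 = 84/6 = 14; σ²_Task 6 = ((18−10)/6)² = 1.778
te_Task 7 = (3 + 4·8 + 19)/6 = 54/6 = 9; σ²_Task 7 = ((19−3)/6)² = 7.111
te_Task 8 = (6 + 4·7 + 14)/6 = 48/6 = 8; σ²_Task 8 = ((14−6)/6)² = 1.778
te_Task 9 = (11 + 4·13 + 15)/6 = 78/6 = 13; σ²_Task 9 = ((15−11)/6)² = 0.444

Forward pass:
ES_Task 1 = 0; EF_Task 1 = 14
ES_Task 2 = 0; EF_Task 2 = 6
ES_Task 3 = 0; EF_Task 3 = 11
ES_Task 4 = 0; EF_Task 4 = 5
ES_Task 5 = 14; EF_Task 5 = 14+14 = 28
ES_Task 6 = max(EF_Task 2=6, EF_Task 3=11) = 11; EF_Task 6 = 11+14 = 25
ES_Task 7 = 14; EF_Task 7 = 14+9 = 23
ES_Task 8 = 6; EF_Task 8 = 6+8 = 14
ES_Task 9 = max(EF_Task 3=11, EF_Task 4=5, EF_Task 5=28, EF_Task 6=25, EF_Task 7=23, EF_Task 8=14) = 28; EF_Task 9 = 28+13 = 41
Expected project duration μ = 41 days. Critical path: Task 1 → Task 5 → Task 9.

Variances on critical path: σ²_Task 1=5.444, σ²_Task 5=4.000, σ²_Task 9=0.444.
Largest is σ²_Task 1 = 5.444.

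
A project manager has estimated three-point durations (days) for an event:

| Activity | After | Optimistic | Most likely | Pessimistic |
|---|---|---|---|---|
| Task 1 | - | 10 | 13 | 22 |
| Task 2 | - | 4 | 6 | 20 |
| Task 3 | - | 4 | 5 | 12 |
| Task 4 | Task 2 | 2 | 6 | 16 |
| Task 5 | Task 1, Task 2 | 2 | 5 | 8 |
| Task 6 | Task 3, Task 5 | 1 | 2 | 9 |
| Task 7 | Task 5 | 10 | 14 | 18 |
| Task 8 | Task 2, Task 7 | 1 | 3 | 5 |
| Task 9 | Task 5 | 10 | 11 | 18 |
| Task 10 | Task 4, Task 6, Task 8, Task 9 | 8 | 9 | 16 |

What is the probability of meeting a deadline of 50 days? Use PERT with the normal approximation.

te_Task 1 = (10 + 4·13 + 22)/6 = 84/6 = 14; σ²_Task 1 = ((22−10)/6)² = 4.000
te_Task 2 = (4 + 4·6 + 20)/6 = 48/6 = 8; σ²_Task 2 = ((20−4)/6)² = 7.111
te_Task 3 = (4 + 4·5 + 12)/6 = 36/6 = 6; σ²_Task 3 = ((12−4)/6)² = 1.778
te_Task 4 = (2 + 4·6 + 16)/6 = 42/6 = 7; σ²_Task 4 = ((16−2)/6)² = 5.444
te_Task 5 = (2 + 4·5 + 8)/6 = 30/6 = 5; σ²_Task 5 = ((8−2)/6)² = 1.000
te_Task 6 = (1 + 4·2 + 9)/6 = 18/6 = 3; σ²_Task 6 = ((9−1)/6)² = 1.778
te_Task 7 = (10 + 4·14 + 18)/6 = 84/6 = 14; σ²_Task 7 = ((18−10)/6)² = 1.778
te_Task 8 = (1 + 4·3 + 5)/6 = 18/6 = 3; σ²_Task 8 = ((5−1)/6)² = 0.444
te_Task 9 = (10 + 4·11 + 18)/6 = 72/6 = 12; σ²_Task 9 = ((18−10)/6)² = 1.778
te_Task 10 = (8 + 4·9 + 16)/6 = 60/6 = 10; σ²_Task 10 = ((16−8)/6)² = 1.778

Forward pass:
ES_Task 1 = 0; EF_Task 1 = 14
ES_Task 2 = 0; EF_Task 2 = 8
ES_Task 3 = 0; EF_Task 3 = 6
ES_Task 4 = 8; EF_Task 4 = 8+7 = 15
ES_Task 5 = max(EF_Task 1=14, EF_Task 2=8) = 14; EF_Task 5 = 14+5 = 19
ES_Task 6 = max(EF_Task 3=6, EF_Task 5=19) = 19; EF_Task 6 = 19+3 = 22
ES_Task 7 = 19; EF_Task 7 = 19+14 = 33
ES_Task 8 = max(EF_Task 2=8, EF_Task 7=33) = 33; EF_Task 8 = 33+3 = 36
ES_Task 9 = 19; EF_Task 9 = 19+12 = 31
ES_Task 10 = max(EF_Task 4=15, EF_Task 6=22, EF_Task 8=36, EF_Task 9=31) = 36; EF_Task 10 = 36+10 = 46
Expected project duration μ = 46 days. Critical path: Task 1 → Task 5 → Task 7 → Task 8 → Task 10.

Variance along critical path = 4.000 + 1.000 + 1.778 + 0.444 + 1.778 = 9.000; σ = √9.000 = 3.000 days.
Z = (50 − 46) / 3.000 = 1.333
P(T ≤ 50) = Φ(1.333) ≈ 0.909

0.909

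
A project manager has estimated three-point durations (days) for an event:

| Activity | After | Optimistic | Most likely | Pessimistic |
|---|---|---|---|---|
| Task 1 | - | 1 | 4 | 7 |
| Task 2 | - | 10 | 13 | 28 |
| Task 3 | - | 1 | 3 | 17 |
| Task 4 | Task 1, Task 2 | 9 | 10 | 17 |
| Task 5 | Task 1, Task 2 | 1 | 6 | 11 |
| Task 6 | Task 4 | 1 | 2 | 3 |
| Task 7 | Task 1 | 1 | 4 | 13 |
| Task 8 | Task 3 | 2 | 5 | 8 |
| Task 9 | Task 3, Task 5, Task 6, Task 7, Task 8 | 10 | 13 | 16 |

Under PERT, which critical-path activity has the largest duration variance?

Task 2

te_Task 1 = (1 + 4·4 + 7)/6 = 24/6 = 4; σ²_Task 1 = ((7−1)/6)² = 1.000
te_Task 2 = (10 + 4·13 + 28)/6 = 90/6 = 15; σ²_Task 2 = ((28−10)/6)² = 9.000
te_Task 3 = (1 + 4·3 + 17)/6 = 30/6 = 5; σ²_Task 3 = ((17−1)/6)² = 7.111
te_Task 4 = (9 + 4·10 + 17)/6 = 66/6 = 11; σ²_Task 4 = ((17−9)/6)² = 1.778
te_Task 5 = (1 + 4·6 + 11)/6 = 36/6 = 6; σ²_Task 5 = ((11−1)/6)² = 2.778
te_Task 6 = (1 + 4·2 + 3)/6 = 12/6 = 2; σ²_Task 6 = ((3−1)/6)² = 0.111
te_Task 7 = (1 + 4·4 + 13)/6 = 30/6 = 5; σ²_Task 7 = ((13−1)/6)² = 4.000
te_Task 8 = (2 + 4·5 + 8)/6 = 30/6 = 5; σ²_Task 8 = ((8−2)/6)² = 1.000
te_Task 9 = (10 + 4·13 + 16)/6 = 78/6 = 13; σ²_Task 9 = ((16−10)/6)² = 1.000

Forward pass:
ES_Task 1 = 0; EF_Task 1 = 4
ES_Task 2 = 0; EF_Task 2 = 15
ES_Task 3 = 0; EF_Task 3 = 5
ES_Task 4 = max(EF_Task 1=4, EF_Task 2=15) = 15; EF_Task 4 = 15+11 = 26
ES_Task 5 = max(EF_Task 1=4, EF_Task 2=15) = 15; EF_Task 5 = 15+6 = 21
ES_Task 6 = 26; EF_Task 6 = 26+2 = 28
ES_Task 7 = 4; EF_Task 7 = 4+5 = 9
ES_Task 8 = 5; EF_Task 8 = 5+5 = 10
ES_Task 9 = max(EF_Task 3=5, EF_Task 5=21, EF_Task 6=28, EF_Task 7=9, EF_Task 8=10) = 28; EF_Task 9 = 28+13 = 41
Expected project duration μ = 41 days. Critical path: Task 2 → Task 4 → Task 6 → Task 9.

Variances on critical path: σ²_Task 2=9.000, σ²_Task 4=1.778, σ²_Task 6=0.111, σ²_Task 9=1.000.
Largest is σ²_Task 2 = 9.000.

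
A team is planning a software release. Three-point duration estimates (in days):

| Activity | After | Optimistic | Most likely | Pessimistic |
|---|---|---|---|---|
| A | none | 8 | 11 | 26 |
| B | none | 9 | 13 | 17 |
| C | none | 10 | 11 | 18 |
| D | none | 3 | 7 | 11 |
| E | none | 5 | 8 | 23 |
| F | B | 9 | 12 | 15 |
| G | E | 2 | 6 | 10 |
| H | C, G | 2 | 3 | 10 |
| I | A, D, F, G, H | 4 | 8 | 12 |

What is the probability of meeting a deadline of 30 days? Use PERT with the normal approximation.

0.080

te_A = (8 + 4·11 + 26)/6 = 78/6 = 13; σ²_A = ((26−8)/6)² = 9.000
te_B = (9 + 4·13 + 17)/6 = 78/6 = 13; σ²_B = ((17−9)/6)² = 1.778
te_C = (10 + 4·11 + 18)/6 = 72/6 = 12; σ²_C = ((18−10)/6)² = 1.778
te_D = (3 + 4·7 + 11)/6 = 42/6 = 7; σ²_D = ((11−3)/6)² = 1.778
te_E = (5 + 4·8 + 23)/6 = 60/6 = 10; σ²_E = ((23−5)/6)² = 9.000
te_F = (9 + 4·12 + 15)/6 = 72/6 = 12; σ²_F = ((15−9)/6)² = 1.000
te_G = (2 + 4·6 + 10)/6 = 36/6 = 6; σ²_G = ((10−2)/6)² = 1.778
te_H = (2 + 4·3 + 10)/6 = 24/6 = 4; σ²_H = ((10−2)/6)² = 1.778
te_I = (4 + 4·8 + 12)/6 = 48/6 = 8; σ²_I = ((12−4)/6)² = 1.778

Forward pass:
ES_A = 0; EF_A = 13
ES_B = 0; EF_B = 13
ES_C = 0; EF_C = 12
ES_D = 0; EF_D = 7
ES_E = 0; EF_E = 10
ES_F = 13; EF_F = 13+12 = 25
ES_G = 10; EF_G = 10+6 = 16
ES_H = max(EF_C=12, EF_G=16) = 16; EF_H = 16+4 = 20
ES_I = max(EF_A=13, EF_D=7, EF_F=25, EF_G=16, EF_H=20) = 25; EF_I = 25+8 = 33
Expected project duration μ = 33 days. Critical path: B → F → I.

Variance along critical path = 1.778 + 1.000 + 1.778 = 4.556; σ = √4.556 = 2.134 days.
Z = (30 − 33) / 2.134 = -1.406
P(T ≤ 30) = Φ(-1.406) ≈ 0.080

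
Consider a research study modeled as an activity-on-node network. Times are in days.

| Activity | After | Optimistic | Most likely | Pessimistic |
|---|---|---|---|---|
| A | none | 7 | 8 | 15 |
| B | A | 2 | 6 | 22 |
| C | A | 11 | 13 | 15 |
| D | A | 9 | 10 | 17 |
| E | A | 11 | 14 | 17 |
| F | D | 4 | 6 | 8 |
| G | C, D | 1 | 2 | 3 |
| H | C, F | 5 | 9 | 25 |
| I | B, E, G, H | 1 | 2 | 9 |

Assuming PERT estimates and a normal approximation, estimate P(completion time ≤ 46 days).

0.928

te_A = (7 + 4·8 + 15)/6 = 54/6 = 9; σ²_A = ((15−7)/6)² = 1.778
te_B = (2 + 4·6 + 22)/6 = 48/6 = 8; σ²_B = ((22−2)/6)² = 11.111
te_C = (11 + 4·13 + 15)/6 = 78/6 = 13; σ²_C = ((15−11)/6)² = 0.444
te_D = (9 + 4·10 + 17)/6 = 66/6 = 11; σ²_D = ((17−9)/6)² = 1.778
te_E = (11 + 4·14 + 17)/6 = 84/6 = 14; σ²_E = ((17−11)/6)² = 1.000
te_F = (4 + 4·6 + 8)/6 = 36/6 = 6; σ²_F = ((8−4)/6)² = 0.444
te_G = (1 + 4·2 + 3)/6 = 12/6 = 2; σ²_G = ((3−1)/6)² = 0.111
te_H = (5 + 4·9 + 25)/6 = 66/6 = 11; σ²_H = ((25−5)/6)² = 11.111
te_I = (1 + 4·2 + 9)/6 = 18/6 = 3; σ²_I = ((9−1)/6)² = 1.778

Forward pass:
ES_A = 0; EF_A = 9
ES_B = 9; EF_B = 9+8 = 17
ES_C = 9; EF_C = 9+13 = 22
ES_D = 9; EF_D = 9+11 = 20
ES_E = 9; EF_E = 9+14 = 23
ES_F = 20; EF_F = 20+6 = 26
ES_G = max(EF_C=22, EF_D=20) = 22; EF_G = 22+2 = 24
ES_H = max(EF_C=22, EF_F=26) = 26; EF_H = 26+11 = 37
ES_I = max(EF_B=17, EF_E=23, EF_G=24, EF_H=37) = 37; EF_I = 37+3 = 40
Expected project duration μ = 40 days. Critical path: A → D → F → H → I.

Variance along critical path = 1.778 + 1.778 + 0.444 + 11.111 + 1.778 = 16.889; σ = √16.889 = 4.110 days.
Z = (46 − 40) / 4.110 = 1.460
P(T ≤ 46) = Φ(1.460) ≈ 0.928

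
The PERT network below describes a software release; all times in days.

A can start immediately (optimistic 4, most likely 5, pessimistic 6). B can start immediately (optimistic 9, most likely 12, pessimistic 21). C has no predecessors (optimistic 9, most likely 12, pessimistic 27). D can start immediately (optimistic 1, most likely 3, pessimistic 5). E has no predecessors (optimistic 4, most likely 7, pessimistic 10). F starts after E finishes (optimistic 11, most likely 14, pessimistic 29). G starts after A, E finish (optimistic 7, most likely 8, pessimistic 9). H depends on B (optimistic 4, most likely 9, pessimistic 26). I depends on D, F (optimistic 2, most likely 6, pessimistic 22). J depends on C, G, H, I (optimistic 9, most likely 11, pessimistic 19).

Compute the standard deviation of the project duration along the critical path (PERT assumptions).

4.89 days

te_A = (4 + 4·5 + 6)/6 = 30/6 = 5; σ²_A = ((6−4)/6)² = 0.111
te_B = (9 + 4·12 + 21)/6 = 78/6 = 13; σ²_B = ((21−9)/6)² = 4.000
te_C = (9 + 4·12 + 27)/6 = 84/6 = 14; σ²_C = ((27−9)/6)² = 9.000
te_D = (1 + 4·3 + 5)/6 = 18/6 = 3; σ²_D = ((5−1)/6)² = 0.444
te_E = (4 + 4·7 + 10)/6 = 42/6 = 7; σ²_E = ((10−4)/6)² = 1.000
te_F = (11 + 4·14 + 29)/6 = 96/6 = 16; σ²_F = ((29−11)/6)² = 9.000
te_G = (7 + 4·8 + 9)/6 = 48/6 = 8; σ²_G = ((9−7)/6)² = 0.111
te_H = (4 + 4·9 + 26)/6 = 66/6 = 11; σ²_H = ((26−4)/6)² = 13.444
te_I = (2 + 4·6 + 22)/6 = 48/6 = 8; σ²_I = ((22−2)/6)² = 11.111
te_J = (9 + 4·11 + 19)/6 = 72/6 = 12; σ²_J = ((19−9)/6)² = 2.778

Forward pass:
ES_A = 0; EF_A = 5
ES_B = 0; EF_B = 13
ES_C = 0; EF_C = 14
ES_D = 0; EF_D = 3
ES_E = 0; EF_E = 7
ES_F = 7; EF_F = 7+16 = 23
ES_G = max(EF_A=5, EF_E=7) = 7; EF_G = 7+8 = 15
ES_H = 13; EF_H = 13+11 = 24
ES_I = max(EF_D=3, EF_F=23) = 23; EF_I = 23+8 = 31
ES_J = max(EF_C=14, EF_G=15, EF_H=24, EF_I=31) = 31; EF_J = 31+12 = 43
Expected project duration μ = 43 days. Critical path: E → F → I → J.

Variance along critical path = 1.000 + 9.000 + 11.111 + 2.778 = 23.889
σ = √23.889 = 4.888 days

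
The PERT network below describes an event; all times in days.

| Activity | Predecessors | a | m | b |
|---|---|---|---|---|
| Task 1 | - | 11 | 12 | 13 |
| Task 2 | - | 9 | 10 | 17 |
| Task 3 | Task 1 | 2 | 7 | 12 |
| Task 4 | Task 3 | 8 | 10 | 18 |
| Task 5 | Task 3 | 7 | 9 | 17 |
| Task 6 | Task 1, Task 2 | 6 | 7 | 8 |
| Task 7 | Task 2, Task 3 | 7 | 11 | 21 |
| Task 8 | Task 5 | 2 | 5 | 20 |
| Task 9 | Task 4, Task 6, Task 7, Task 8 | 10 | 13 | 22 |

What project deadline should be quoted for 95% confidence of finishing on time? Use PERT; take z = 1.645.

te_Task 1 = (11 + 4·12 + 13)/6 = 72/6 = 12; σ²_Task 1 = ((13−11)/6)² = 0.111
te_Task 2 = (9 + 4·10 + 17)/6 = 66/6 = 11; σ²_Task 2 = ((17−9)/6)² = 1.778
te_Task 3 = (2 + 4·7 + 12)/6 = 42/6 = 7; σ²_Task 3 = ((12−2)/6)² = 2.778
te_Task 4 = (8 + 4·10 + 18)/6 = 66/6 = 11; σ²_Task 4 = ((18−8)/6)² = 2.778
te_Task 5 = (7 + 4·9 + 17)/6 = 60/6 = 10; σ²_Task 5 = ((17−7)/6)² = 2.778
te_Task 6 = (6 + 4·7 + 8)/6 = 42/6 = 7; σ²_Task 6 = ((8−6)/6)² = 0.111
te_Task 7 = (7 + 4·11 + 21)/6 = 72/6 = 12; σ²_Task 7 = ((21−7)/6)² = 5.444
te_Task 8 = (2 + 4·5 + 20)/6 = 42/6 = 7; σ²_Task 8 = ((20−2)/6)² = 9.000
te_Task 9 = (10 + 4·13 + 22)/6 = 84/6 = 14; σ²_Task 9 = ((22−10)/6)² = 4.000

Forward pass:
ES_Task 1 = 0; EF_Task 1 = 12
ES_Task 2 = 0; EF_Task 2 = 11
ES_Task 3 = 12; EF_Task 3 = 12+7 = 19
ES_Task 4 = 19; EF_Task 4 = 19+11 = 30
ES_Task 5 = 19; EF_Task 5 = 19+10 = 29
ES_Task 6 = max(EF_Task 1=12, EF_Task 2=11) = 12; EF_Task 6 = 12+7 = 19
ES_Task 7 = max(EF_Task 2=11, EF_Task 3=19) = 19; EF_Task 7 = 19+12 = 31
ES_Task 8 = 29; EF_Task 8 = 29+7 = 36
ES_Task 9 = max(EF_Task 4=30, EF_Task 6=19, EF_Task 7=31, EF_Task 8=36) = 36; EF_Task 9 = 36+14 = 50
Expected project duration μ = 50 days. Critical path: Task 1 → Task 3 → Task 5 → Task 8 → Task 9.

Variance along critical path = 0.111 + 2.778 + 2.778 + 9.000 + 4.000 = 18.667; σ = 4.320 days.
D = μ + z·σ = 50 + 1.645·4.320 = 57.1 days

57.1 days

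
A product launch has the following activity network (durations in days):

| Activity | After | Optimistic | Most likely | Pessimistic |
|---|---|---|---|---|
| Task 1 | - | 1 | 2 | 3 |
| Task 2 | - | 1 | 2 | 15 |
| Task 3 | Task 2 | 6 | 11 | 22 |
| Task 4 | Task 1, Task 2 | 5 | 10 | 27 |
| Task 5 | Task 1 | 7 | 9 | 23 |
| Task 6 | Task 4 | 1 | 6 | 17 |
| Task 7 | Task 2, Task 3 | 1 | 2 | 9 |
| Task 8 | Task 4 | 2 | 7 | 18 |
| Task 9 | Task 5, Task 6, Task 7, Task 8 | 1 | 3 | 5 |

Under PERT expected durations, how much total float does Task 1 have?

te_Task 1 = (1 + 4·2 + 3)/6 = 12/6 = 2
te_Task 2 = (1 + 4·2 + 15)/6 = 24/6 = 4
te_Task 3 = (6 + 4·11 + 22)/6 = 72/6 = 12
te_Task 4 = (5 + 4·10 + 27)/6 = 72/6 = 12
te_Task 5 = (7 + 4·9 + 23)/6 = 66/6 = 11
te_Task 6 = (1 + 4·6 + 17)/6 = 42/6 = 7
te_Task 7 = (1 + 4·2 + 9)/6 = 18/6 = 3
te_Task 8 = (2 + 4·7 + 18)/6 = 48/6 = 8
te_Task 9 = (1 + 4·3 + 5)/6 = 18/6 = 3

Forward pass:
ES_Task 1 = 0; EF_Task 1 = 2
ES_Task 2 = 0; EF_Task 2 = 4
ES_Task 3 = 4; EF_Task 3 = 4+12 = 16
ES_Task 4 = max(EF_Task 1=2, EF_Task 2=4) = 4; EF_Task 4 = 4+12 = 16
ES_Task 5 = 2; EF_Task 5 = 2+11 = 13
ES_Task 6 = 16; EF_Task 6 = 16+7 = 23
ES_Task 7 = max(EF_Task 2=4, EF_Task 3=16) = 16; EF_Task 7 = 16+3 = 19
ES_Task 8 = 16; EF_Task 8 = 16+8 = 24
ES_Task 9 = max(EF_Task 5=13, EF_Task 6=23, EF_Task 7=19, EF_Task 8=24) = 24; EF_Task 9 = 24+3 = 27
Expected project duration μ = 27 days. Critical path: Task 2 → Task 4 → Task 8 → Task 9.

Backward pass:
LF_Task 9 = 27; LS_Task 9 = 27−3 = 24
LF_Task 8 = LS_Task 9 = 24; LS_Task 8 = 24−8 = 16
LF_Task 7 = LS_Task 9 = 24; LS_Task 7 = 24−3 = 21
LF_Task 6 = LS_Task 9 = 24; LS_Task 6 = 24−7 = 17
LF_Task 5 = LS_Task 9 = 24; LS_Task 5 = 24−11 = 13
LF_Task 4 = min(LS_Task 6=17, LS_Task 8=16) = 16; LS_Task 4 = 16−12 = 4
LF_Task 3 = LS_Task 7 = 21; LS_Task 3 = 21−12 = 9
LF_Task 2 = min(LS_Task 3=9, LS_Task 4=4, LS_Task 7=21) = 4; LS_Task 2 = 4−4 = 0
LF_Task 1 = min(LS_Task 4=4, LS_Task 5=13) = 4; LS_Task 1 = 4−2 = 2
Slack_Task 1 = LS_Task 1 − ES_Task 1 = 2 − 0 = 2

2 days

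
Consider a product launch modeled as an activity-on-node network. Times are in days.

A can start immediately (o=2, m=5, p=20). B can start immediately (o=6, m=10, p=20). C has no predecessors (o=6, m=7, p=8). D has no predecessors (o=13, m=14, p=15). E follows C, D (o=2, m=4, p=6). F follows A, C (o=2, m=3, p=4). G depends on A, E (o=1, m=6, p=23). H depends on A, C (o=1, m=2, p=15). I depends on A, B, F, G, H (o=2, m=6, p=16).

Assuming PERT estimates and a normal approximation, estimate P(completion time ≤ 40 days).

0.944

te_A = (2 + 4·5 + 20)/6 = 42/6 = 7; σ²_A = ((20−2)/6)² = 9.000
te_B = (6 + 4·10 + 20)/6 = 66/6 = 11; σ²_B = ((20−6)/6)² = 5.444
te_C = (6 + 4·7 + 8)/6 = 42/6 = 7; σ²_C = ((8−6)/6)² = 0.111
te_D = (13 + 4·14 + 15)/6 = 84/6 = 14; σ²_D = ((15−13)/6)² = 0.111
te_E = (2 + 4·4 + 6)/6 = 24/6 = 4; σ²_E = ((6−2)/6)² = 0.444
te_F = (2 + 4·3 + 4)/6 = 18/6 = 3; σ²_F = ((4−2)/6)² = 0.111
te_G = (1 + 4·6 + 23)/6 = 48/6 = 8; σ²_G = ((23−1)/6)² = 13.444
te_H = (1 + 4·2 + 15)/6 = 24/6 = 4; σ²_H = ((15−1)/6)² = 5.444
te_I = (2 + 4·6 + 16)/6 = 42/6 = 7; σ²_I = ((16−2)/6)² = 5.444

Forward pass:
ES_A = 0; EF_A = 7
ES_B = 0; EF_B = 11
ES_C = 0; EF_C = 7
ES_D = 0; EF_D = 14
ES_E = max(EF_C=7, EF_D=14) = 14; EF_E = 14+4 = 18
ES_F = max(EF_A=7, EF_C=7) = 7; EF_F = 7+3 = 10
ES_G = max(EF_A=7, EF_E=18) = 18; EF_G = 18+8 = 26
ES_H = max(EF_A=7, EF_C=7) = 7; EF_H = 7+4 = 11
ES_I = max(EF_A=7, EF_B=11, EF_F=10, EF_G=26, EF_H=11) = 26; EF_I = 26+7 = 33
Expected project duration μ = 33 days. Critical path: D → E → G → I.

Variance along critical path = 0.111 + 0.444 + 13.444 + 5.444 = 19.444; σ = √19.444 = 4.410 days.
Z = (40 − 33) / 4.410 = 1.587
P(T ≤ 40) = Φ(1.587) ≈ 0.944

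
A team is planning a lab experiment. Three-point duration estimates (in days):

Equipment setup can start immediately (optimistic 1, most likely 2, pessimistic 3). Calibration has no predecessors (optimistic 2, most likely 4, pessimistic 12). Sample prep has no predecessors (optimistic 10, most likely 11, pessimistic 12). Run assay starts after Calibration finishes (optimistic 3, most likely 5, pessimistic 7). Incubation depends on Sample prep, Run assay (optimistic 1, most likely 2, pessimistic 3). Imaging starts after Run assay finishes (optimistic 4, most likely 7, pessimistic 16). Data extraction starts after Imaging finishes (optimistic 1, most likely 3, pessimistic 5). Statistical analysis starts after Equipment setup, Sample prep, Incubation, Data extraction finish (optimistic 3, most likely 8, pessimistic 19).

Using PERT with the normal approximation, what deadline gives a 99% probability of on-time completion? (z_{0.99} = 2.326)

38.9 days

te_Equipment setup = (1 + 4·2 + 3)/6 = 12/6 = 2; σ²_Equipment setup = ((3−1)/6)² = 0.111
te_Calibration = (2 + 4·4 + 12)/6 = 30/6 = 5; σ²_Calibration = ((12−2)/6)² = 2.778
te_Sample prep = (10 + 4·11 + 12)/6 = 66/6 = 11; σ²_Sample prep = ((12−10)/6)² = 0.111
te_Run assay = (3 + 4·5 + 7)/6 = 30/6 = 5; σ²_Run assay = ((7−3)/6)² = 0.444
te_Incubation = (1 + 4·2 + 3)/6 = 12/6 = 2; σ²_Incubation = ((3−1)/6)² = 0.111
te_Imaging = (4 + 4·7 + 16)/6 = 48/6 = 8; σ²_Imaging = ((16−4)/6)² = 4.000
te_Data extraction = (1 + 4·3 + 5)/6 = 18/6 = 3; σ²_Data extraction = ((5−1)/6)² = 0.444
te_Statistical analysis = (3 + 4·8 + 19)/6 = 54/6 = 9; σ²_Statistical analysis = ((19−3)/6)² = 7.111

Forward pass:
ES_Equipment setup = 0; EF_Equipment setup = 2
ES_Calibration = 0; EF_Calibration = 5
ES_Sample prep = 0; EF_Sample prep = 11
ES_Run assay = 5; EF_Run assay = 5+5 = 10
ES_Incubation = max(EF_Sample prep=11, EF_Run assay=10) = 11; EF_Incubation = 11+2 = 13
ES_Imaging = 10; EF_Imaging = 10+8 = 18
ES_Data extraction = 18; EF_Data extraction = 18+3 = 21
ES_Statistical analysis = max(EF_Equipment setup=2, EF_Sample prep=11, EF_Incubation=13, EF_Data extraction=21) = 21; EF_Statistical analysis = 21+9 = 30
Expected project duration μ = 30 days. Critical path: Calibration → Run assay → Imaging → Data extraction → Statistical analysis.

Variance along critical path = 2.778 + 0.444 + 4.000 + 0.444 + 7.111 = 14.778; σ = 3.844 days.
D = μ + z·σ = 30 + 2.326·3.844 = 38.9 days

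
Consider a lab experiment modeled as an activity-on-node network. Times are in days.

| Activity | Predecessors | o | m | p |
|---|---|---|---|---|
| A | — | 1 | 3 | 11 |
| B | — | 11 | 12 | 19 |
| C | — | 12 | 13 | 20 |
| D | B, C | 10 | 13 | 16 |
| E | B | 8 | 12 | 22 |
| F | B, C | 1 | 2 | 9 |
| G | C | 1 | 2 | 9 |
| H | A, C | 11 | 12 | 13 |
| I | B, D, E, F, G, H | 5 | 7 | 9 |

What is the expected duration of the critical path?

34 days

te_A = (1 + 4·3 + 11)/6 = 24/6 = 4
te_B = (11 + 4·12 + 19)/6 = 78/6 = 13
te_C = (12 + 4·13 + 20)/6 = 84/6 = 14
te_D = (10 + 4·13 + 16)/6 = 78/6 = 13
te_E = (8 + 4·12 + 22)/6 = 78/6 = 13
te_F = (1 + 4·2 + 9)/6 = 18/6 = 3
te_G = (1 + 4·2 + 9)/6 = 18/6 = 3
te_H = (11 + 4·12 + 13)/6 = 72/6 = 12
te_I = (5 + 4·7 + 9)/6 = 42/6 = 7

Forward pass:
ES_A = 0; EF_A = 4
ES_B = 0; EF_B = 13
ES_C = 0; EF_C = 14
ES_D = max(EF_B=13, EF_C=14) = 14; EF_D = 14+13 = 27
ES_E = 13; EF_E = 13+13 = 26
ES_F = max(EF_B=13, EF_C=14) = 14; EF_F = 14+3 = 17
ES_G = 14; EF_G = 14+3 = 17
ES_H = max(EF_A=4, EF_C=14) = 14; EF_H = 14+12 = 26
ES_I = max(EF_B=13, EF_D=27, EF_E=26, EF_F=17, EF_G=17, EF_H=26) = 27; EF_I = 27+7 = 34
Expected project duration μ = 34 days. Critical path: C → D → I.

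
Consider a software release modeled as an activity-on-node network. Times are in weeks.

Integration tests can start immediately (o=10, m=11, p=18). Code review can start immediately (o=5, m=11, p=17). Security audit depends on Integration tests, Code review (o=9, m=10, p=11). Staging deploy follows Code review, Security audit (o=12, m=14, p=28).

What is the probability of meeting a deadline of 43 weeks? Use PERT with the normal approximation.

te_Integration tests = (10 + 4·11 + 18)/6 = 72/6 = 12; σ²_Integration tests = ((18−10)/6)² = 1.778
te_Code review = (5 + 4·11 + 17)/6 = 66/6 = 11; σ²_Code review = ((17−5)/6)² = 4.000
te_Security audit = (9 + 4·10 + 11)/6 = 60/6 = 10; σ²_Security audit = ((11−9)/6)² = 0.111
te_Staging deploy = (12 + 4·14 + 28)/6 = 96/6 = 16; σ²_Staging deploy = ((28−12)/6)² = 7.111

Forward pass:
ES_Integration tests = 0; EF_Integration tests = 12
ES_Code review = 0; EF_Code review = 11
ES_Security audit = max(EF_Integration tests=12, EF_Code review=11) = 12; EF_Security audit = 12+10 = 22
ES_Staging deploy = max(EF_Code review=11, EF_Security audit=22) = 22; EF_Staging deploy = 22+16 = 38
Expected project duration μ = 38 weeks. Critical path: Integration tests → Security audit → Staging deploy.

Variance along critical path = 1.778 + 0.111 + 7.111 = 9.000; σ = √9.000 = 3.000 weeks.
Z = (43 − 38) / 3.000 = 1.667
P(T ≤ 43) = Φ(1.667) ≈ 0.952

0.952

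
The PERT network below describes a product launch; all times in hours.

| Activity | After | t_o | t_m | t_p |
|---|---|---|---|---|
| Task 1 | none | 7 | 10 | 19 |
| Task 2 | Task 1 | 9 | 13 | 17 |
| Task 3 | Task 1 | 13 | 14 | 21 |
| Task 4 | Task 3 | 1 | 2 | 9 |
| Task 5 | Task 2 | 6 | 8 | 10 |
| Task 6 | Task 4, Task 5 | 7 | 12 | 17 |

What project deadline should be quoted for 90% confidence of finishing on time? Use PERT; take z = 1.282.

te_Task 1 = (7 + 4·10 + 19)/6 = 66/6 = 11; σ²_Task 1 = ((19−7)/6)² = 4.000
te_Task 2 = (9 + 4·13 + 17)/6 = 78/6 = 13; σ²_Task 2 = ((17−9)/6)² = 1.778
te_Task 3 = (13 + 4·14 + 21)/6 = 90/6 = 15; σ²_Task 3 = ((21−13)/6)² = 1.778
te_Task 4 = (1 + 4·2 + 9)/6 = 18/6 = 3; σ²_Task 4 = ((9−1)/6)² = 1.778
te_Task 5 = (6 + 4·8 + 10)/6 = 48/6 = 8; σ²_Task 5 = ((10−6)/6)² = 0.444
te_Task 6 = (7 + 4·12 + 17)/6 = 72/6 = 12; σ²_Task 6 = ((17−7)/6)² = 2.778

Forward pass:
ES_Task 1 = 0; EF_Task 1 = 11
ES_Task 2 = 11; EF_Task 2 = 11+13 = 24
ES_Task 3 = 11; EF_Task 3 = 11+15 = 26
ES_Task 4 = 26; EF_Task 4 = 26+3 = 29
ES_Task 5 = 24; EF_Task 5 = 24+8 = 32
ES_Task 6 = max(EF_Task 4=29, EF_Task 5=32) = 32; EF_Task 6 = 32+12 = 44
Expected project duration μ = 44 hours. Critical path: Task 1 → Task 2 → Task 5 → Task 6.

Variance along critical path = 4.000 + 1.778 + 0.444 + 2.778 = 9.000; σ = 3.000 hours.
D = μ + z·σ = 44 + 1.282·3.000 = 47.8 hours

47.8 hours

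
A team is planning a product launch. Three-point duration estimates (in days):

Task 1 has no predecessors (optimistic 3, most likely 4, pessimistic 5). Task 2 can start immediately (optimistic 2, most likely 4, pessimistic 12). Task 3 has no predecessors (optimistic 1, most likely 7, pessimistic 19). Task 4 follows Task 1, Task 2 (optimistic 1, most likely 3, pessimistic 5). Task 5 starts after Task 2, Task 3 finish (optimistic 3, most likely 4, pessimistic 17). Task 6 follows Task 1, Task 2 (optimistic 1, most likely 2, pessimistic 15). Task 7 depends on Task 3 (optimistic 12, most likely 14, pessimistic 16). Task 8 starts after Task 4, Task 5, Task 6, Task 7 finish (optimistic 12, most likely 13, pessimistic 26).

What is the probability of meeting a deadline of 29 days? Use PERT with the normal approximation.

0.019

te_Task 1 = (3 + 4·4 + 5)/6 = 24/6 = 4; σ²_Task 1 = ((5−3)/6)² = 0.111
te_Task 2 = (2 + 4·4 + 12)/6 = 30/6 = 5; σ²_Task 2 = ((12−2)/6)² = 2.778
te_Task 3 = (1 + 4·7 + 19)/6 = 48/6 = 8; σ²_Task 3 = ((19−1)/6)² = 9.000
te_Task 4 = (1 + 4·3 + 5)/6 = 18/6 = 3; σ²_Task 4 = ((5−1)/6)² = 0.444
te_Task 5 = (3 + 4·4 + 17)/6 = 36/6 = 6; σ²_Task 5 = ((17−3)/6)² = 5.444
te_Task 6 = (1 + 4·2 + 15)/6 = 24/6 = 4; σ²_Task 6 = ((15−1)/6)² = 5.444
te_Task 7 = (12 + 4·14 + 16)/6 = 84/6 = 14; σ²_Task 7 = ((16−12)/6)² = 0.444
te_Task 8 = (12 + 4·13 + 26)/6 = 90/6 = 15; σ²_Task 8 = ((26−12)/6)² = 5.444

Forward pass:
ES_Task 1 = 0; EF_Task 1 = 4
ES_Task 2 = 0; EF_Task 2 = 5
ES_Task 3 = 0; EF_Task 3 = 8
ES_Task 4 = max(EF_Task 1=4, EF_Task 2=5) = 5; EF_Task 4 = 5+3 = 8
ES_Task 5 = max(EF_Task 2=5, EF_Task 3=8) = 8; EF_Task 5 = 8+6 = 14
ES_Task 6 = max(EF_Task 1=4, EF_Task 2=5) = 5; EF_Task 6 = 5+4 = 9
ES_Task 7 = 8; EF_Task 7 = 8+14 = 22
ES_Task 8 = max(EF_Task 4=8, EF_Task 5=14, EF_Task 6=9, EF_Task 7=22) = 22; EF_Task 8 = 22+15 = 37
Expected project duration μ = 37 days. Critical path: Task 3 → Task 7 → Task 8.

Variance along critical path = 9.000 + 0.444 + 5.444 = 14.889; σ = √14.889 = 3.859 days.
Z = (29 − 37) / 3.859 = -2.073
P(T ≤ 29) = Φ(-2.073) ≈ 0.019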